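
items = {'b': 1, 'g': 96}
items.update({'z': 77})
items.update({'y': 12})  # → {'b': 1, 'g': 96, 'z': 77, 'y': 12}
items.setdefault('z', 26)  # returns 77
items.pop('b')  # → 1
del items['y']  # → {'g': 96, 'z': 77}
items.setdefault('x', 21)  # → 21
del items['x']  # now {'g': 96, 'z': 77}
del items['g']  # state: {'z': 77}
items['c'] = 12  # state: {'z': 77, 'c': 12}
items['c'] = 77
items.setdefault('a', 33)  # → 33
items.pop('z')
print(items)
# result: {'c': 77, 'a': 33}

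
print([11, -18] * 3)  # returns [11, -18, 11, -18, 11, -18]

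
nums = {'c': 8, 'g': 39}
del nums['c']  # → {'g': 39}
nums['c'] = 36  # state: {'g': 39, 'c': 36}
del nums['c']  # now {'g': 39}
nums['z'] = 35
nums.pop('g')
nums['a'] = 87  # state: {'z': 35, 'a': 87}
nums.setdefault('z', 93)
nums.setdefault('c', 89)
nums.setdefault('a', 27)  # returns 87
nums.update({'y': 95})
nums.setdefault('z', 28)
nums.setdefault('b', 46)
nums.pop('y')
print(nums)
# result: {'z': 35, 'a': 87, 'c': 89, 'b': 46}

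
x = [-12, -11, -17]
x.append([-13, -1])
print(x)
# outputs [-12, -11, -17, [-13, -1]]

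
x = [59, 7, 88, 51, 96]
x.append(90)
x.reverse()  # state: [90, 96, 51, 88, 7, 59]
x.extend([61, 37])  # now [90, 96, 51, 88, 7, 59, 61, 37]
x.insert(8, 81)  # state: [90, 96, 51, 88, 7, 59, 61, 37, 81]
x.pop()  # 81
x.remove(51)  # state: [90, 96, 88, 7, 59, 61, 37]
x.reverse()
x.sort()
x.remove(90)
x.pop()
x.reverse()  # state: [88, 61, 59, 37, 7]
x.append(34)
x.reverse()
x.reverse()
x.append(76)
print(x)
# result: [88, 61, 59, 37, 7, 34, 76]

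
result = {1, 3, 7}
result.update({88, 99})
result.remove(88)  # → {1, 3, 7, 99}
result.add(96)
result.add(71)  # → {1, 3, 7, 71, 96, 99}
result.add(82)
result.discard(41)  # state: {1, 3, 7, 71, 82, 96, 99}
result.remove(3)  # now {1, 7, 71, 82, 96, 99}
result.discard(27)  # {1, 7, 71, 82, 96, 99}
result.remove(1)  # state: {7, 71, 82, 96, 99}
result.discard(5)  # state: {7, 71, 82, 96, 99}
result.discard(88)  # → {7, 71, 82, 96, 99}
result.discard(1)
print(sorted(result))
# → [7, 71, 82, 96, 99]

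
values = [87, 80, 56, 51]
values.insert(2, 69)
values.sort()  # [51, 56, 69, 80, 87]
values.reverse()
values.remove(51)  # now [87, 80, 69, 56]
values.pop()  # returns 56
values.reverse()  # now [69, 80, 87]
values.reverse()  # [87, 80, 69]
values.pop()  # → 69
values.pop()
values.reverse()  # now [87]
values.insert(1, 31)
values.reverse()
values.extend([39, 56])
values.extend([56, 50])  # [31, 87, 39, 56, 56, 50]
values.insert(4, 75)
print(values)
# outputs [31, 87, 39, 56, 75, 56, 50]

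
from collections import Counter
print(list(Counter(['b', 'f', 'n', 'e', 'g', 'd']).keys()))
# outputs ['b', 'f', 'n', 'e', 'g', 'd']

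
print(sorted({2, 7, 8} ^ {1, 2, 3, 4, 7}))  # [1, 3, 4, 8]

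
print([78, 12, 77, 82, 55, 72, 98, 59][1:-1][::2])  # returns [12, 82, 72]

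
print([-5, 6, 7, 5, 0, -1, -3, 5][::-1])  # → [5, -3, -1, 0, 5, 7, 6, -5]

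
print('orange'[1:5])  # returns rang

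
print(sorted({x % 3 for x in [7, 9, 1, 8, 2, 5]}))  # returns [0, 1, 2]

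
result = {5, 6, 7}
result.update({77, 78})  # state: {5, 6, 7, 77, 78}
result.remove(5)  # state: {6, 7, 77, 78}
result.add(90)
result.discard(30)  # {6, 7, 77, 78, 90}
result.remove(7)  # {6, 77, 78, 90}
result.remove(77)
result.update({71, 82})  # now {6, 71, 78, 82, 90}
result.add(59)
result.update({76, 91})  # {6, 59, 71, 76, 78, 82, 90, 91}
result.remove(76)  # {6, 59, 71, 78, 82, 90, 91}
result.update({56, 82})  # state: {6, 56, 59, 71, 78, 82, 90, 91}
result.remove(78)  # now {6, 56, 59, 71, 82, 90, 91}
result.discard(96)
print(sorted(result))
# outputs [6, 56, 59, 71, 82, 90, 91]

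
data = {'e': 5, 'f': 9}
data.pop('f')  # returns 9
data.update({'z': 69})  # {'e': 5, 'z': 69}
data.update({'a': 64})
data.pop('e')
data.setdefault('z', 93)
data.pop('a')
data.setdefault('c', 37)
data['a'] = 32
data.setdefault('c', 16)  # 37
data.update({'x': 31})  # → {'z': 69, 'c': 37, 'a': 32, 'x': 31}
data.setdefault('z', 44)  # 69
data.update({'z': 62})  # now {'z': 62, 'c': 37, 'a': 32, 'x': 31}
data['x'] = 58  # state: {'z': 62, 'c': 37, 'a': 32, 'x': 58}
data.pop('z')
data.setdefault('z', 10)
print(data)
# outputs {'c': 37, 'a': 32, 'x': 58, 'z': 10}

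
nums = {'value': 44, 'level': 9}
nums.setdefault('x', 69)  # 69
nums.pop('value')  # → 44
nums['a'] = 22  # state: {'level': 9, 'x': 69, 'a': 22}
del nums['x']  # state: {'level': 9, 'a': 22}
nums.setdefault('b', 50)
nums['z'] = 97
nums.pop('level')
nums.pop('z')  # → 97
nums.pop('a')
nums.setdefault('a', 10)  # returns 10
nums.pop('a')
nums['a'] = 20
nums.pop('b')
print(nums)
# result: {'a': 20}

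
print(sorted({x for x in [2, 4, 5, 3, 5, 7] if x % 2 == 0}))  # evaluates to [2, 4]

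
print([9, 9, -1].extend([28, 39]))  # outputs None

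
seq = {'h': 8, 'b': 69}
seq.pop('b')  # 69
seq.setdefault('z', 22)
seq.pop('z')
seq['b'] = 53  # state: {'h': 8, 'b': 53}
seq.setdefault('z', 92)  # 92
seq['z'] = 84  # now {'h': 8, 'b': 53, 'z': 84}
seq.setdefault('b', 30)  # 53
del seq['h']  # {'b': 53, 'z': 84}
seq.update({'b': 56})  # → {'b': 56, 'z': 84}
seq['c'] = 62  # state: {'b': 56, 'z': 84, 'c': 62}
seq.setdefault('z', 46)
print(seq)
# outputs {'b': 56, 'z': 84, 'c': 62}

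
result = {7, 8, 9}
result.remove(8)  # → {7, 9}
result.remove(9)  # {7}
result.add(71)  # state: {7, 71}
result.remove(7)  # {71}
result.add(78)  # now {71, 78}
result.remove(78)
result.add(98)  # {71, 98}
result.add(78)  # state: {71, 78, 98}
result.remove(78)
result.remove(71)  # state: {98}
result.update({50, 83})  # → {50, 83, 98}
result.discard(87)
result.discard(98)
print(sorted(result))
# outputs [50, 83]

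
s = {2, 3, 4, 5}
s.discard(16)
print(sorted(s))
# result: [2, 3, 4, 5]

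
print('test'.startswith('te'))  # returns True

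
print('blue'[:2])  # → bl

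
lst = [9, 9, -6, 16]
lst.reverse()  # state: [16, -6, 9, 9]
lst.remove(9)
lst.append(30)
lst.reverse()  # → [30, 9, -6, 16]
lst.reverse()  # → [16, -6, 9, 30]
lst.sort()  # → [-6, 9, 16, 30]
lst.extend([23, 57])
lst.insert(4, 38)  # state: [-6, 9, 16, 30, 38, 23, 57]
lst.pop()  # 57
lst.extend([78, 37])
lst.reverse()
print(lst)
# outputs [37, 78, 23, 38, 30, 16, 9, -6]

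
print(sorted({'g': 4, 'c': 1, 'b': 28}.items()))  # [('b', 28), ('c', 1), ('g', 4)]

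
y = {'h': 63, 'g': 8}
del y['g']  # {'h': 63}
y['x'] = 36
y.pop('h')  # 63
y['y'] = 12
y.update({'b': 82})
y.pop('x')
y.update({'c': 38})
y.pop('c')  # 38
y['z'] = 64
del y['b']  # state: {'y': 12, 'z': 64}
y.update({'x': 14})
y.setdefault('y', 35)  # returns 12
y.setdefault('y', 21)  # 12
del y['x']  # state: {'y': 12, 'z': 64}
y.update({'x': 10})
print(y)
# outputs {'y': 12, 'z': 64, 'x': 10}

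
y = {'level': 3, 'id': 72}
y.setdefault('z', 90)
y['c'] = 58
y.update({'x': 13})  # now {'level': 3, 'id': 72, 'z': 90, 'c': 58, 'x': 13}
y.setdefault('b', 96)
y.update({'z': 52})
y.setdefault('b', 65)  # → 96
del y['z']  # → {'level': 3, 'id': 72, 'c': 58, 'x': 13, 'b': 96}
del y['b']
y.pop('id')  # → 72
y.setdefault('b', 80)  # 80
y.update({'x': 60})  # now {'level': 3, 'c': 58, 'x': 60, 'b': 80}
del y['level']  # {'c': 58, 'x': 60, 'b': 80}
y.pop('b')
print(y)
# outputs {'c': 58, 'x': 60}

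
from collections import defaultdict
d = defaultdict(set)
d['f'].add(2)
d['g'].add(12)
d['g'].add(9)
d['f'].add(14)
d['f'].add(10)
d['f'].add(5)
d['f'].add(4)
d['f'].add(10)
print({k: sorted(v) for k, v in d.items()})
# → {'f': [2, 4, 5, 10, 14], 'g': [9, 12]}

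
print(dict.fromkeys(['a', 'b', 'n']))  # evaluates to {'a': None, 'b': None, 'n': None}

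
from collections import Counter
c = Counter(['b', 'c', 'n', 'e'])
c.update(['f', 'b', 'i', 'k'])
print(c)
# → Counter({'b': 2, 'c': 1, 'n': 1, 'e': 1, 'f': 1, 'i': 1, 'k': 1})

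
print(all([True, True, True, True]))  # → True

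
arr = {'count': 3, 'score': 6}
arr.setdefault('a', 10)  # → 10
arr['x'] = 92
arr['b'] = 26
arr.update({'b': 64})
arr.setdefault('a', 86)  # 10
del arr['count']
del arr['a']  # {'score': 6, 'x': 92, 'b': 64}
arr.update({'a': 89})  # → {'score': 6, 'x': 92, 'b': 64, 'a': 89}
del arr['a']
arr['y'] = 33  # {'score': 6, 'x': 92, 'b': 64, 'y': 33}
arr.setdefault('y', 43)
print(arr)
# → {'score': 6, 'x': 92, 'b': 64, 'y': 33}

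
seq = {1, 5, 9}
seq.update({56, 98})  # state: {1, 5, 9, 56, 98}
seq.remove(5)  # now {1, 9, 56, 98}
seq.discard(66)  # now {1, 9, 56, 98}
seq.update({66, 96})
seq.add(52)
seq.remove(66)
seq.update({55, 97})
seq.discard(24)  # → {1, 9, 52, 55, 56, 96, 97, 98}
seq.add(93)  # {1, 9, 52, 55, 56, 93, 96, 97, 98}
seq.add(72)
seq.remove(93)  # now {1, 9, 52, 55, 56, 72, 96, 97, 98}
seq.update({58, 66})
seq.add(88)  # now {1, 9, 52, 55, 56, 58, 66, 72, 88, 96, 97, 98}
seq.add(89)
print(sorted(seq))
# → [1, 9, 52, 55, 56, 58, 66, 72, 88, 89, 96, 97, 98]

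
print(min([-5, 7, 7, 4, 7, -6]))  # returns -6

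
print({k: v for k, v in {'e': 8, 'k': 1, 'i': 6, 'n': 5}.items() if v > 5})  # {'e': 8, 'i': 6}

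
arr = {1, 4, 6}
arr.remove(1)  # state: {4, 6}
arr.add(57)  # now {4, 6, 57}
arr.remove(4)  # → {6, 57}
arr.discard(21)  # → {6, 57}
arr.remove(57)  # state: {6}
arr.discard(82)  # {6}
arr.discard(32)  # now {6}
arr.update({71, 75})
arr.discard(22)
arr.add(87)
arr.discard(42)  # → {6, 71, 75, 87}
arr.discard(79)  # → {6, 71, 75, 87}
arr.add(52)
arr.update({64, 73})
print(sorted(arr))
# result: [6, 52, 64, 71, 73, 75, 87]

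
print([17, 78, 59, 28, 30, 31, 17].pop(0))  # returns 17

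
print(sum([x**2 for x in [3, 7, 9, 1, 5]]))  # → 165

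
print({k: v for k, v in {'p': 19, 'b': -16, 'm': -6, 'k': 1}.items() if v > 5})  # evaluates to {'p': 19}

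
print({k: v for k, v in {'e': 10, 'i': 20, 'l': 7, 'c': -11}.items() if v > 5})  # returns {'e': 10, 'i': 20, 'l': 7}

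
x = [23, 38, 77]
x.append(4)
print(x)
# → [23, 38, 77, 4]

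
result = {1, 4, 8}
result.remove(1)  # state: {4, 8}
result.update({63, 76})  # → {4, 8, 63, 76}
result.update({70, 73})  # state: {4, 8, 63, 70, 73, 76}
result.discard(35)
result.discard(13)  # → {4, 8, 63, 70, 73, 76}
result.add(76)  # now {4, 8, 63, 70, 73, 76}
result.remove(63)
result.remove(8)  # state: {4, 70, 73, 76}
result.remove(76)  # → {4, 70, 73}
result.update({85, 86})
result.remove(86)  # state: {4, 70, 73, 85}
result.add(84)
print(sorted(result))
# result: [4, 70, 73, 84, 85]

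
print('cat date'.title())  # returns Cat Date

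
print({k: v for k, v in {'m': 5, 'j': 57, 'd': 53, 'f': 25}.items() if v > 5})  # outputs {'j': 57, 'd': 53, 'f': 25}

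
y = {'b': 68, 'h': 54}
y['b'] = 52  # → {'b': 52, 'h': 54}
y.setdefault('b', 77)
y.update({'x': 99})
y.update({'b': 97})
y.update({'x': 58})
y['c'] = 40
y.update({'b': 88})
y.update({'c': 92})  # {'b': 88, 'h': 54, 'x': 58, 'c': 92}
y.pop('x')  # 58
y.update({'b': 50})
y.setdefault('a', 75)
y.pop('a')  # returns 75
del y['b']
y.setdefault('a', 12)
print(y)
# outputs {'h': 54, 'c': 92, 'a': 12}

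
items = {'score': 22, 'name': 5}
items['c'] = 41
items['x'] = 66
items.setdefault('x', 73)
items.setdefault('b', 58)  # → 58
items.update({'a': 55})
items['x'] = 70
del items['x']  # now {'score': 22, 'name': 5, 'c': 41, 'b': 58, 'a': 55}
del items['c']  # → {'score': 22, 'name': 5, 'b': 58, 'a': 55}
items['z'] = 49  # {'score': 22, 'name': 5, 'b': 58, 'a': 55, 'z': 49}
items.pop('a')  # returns 55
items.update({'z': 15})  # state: {'score': 22, 'name': 5, 'b': 58, 'z': 15}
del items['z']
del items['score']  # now {'name': 5, 'b': 58}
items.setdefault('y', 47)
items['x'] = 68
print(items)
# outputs {'name': 5, 'b': 58, 'y': 47, 'x': 68}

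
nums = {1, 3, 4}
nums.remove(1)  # {3, 4}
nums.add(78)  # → {3, 4, 78}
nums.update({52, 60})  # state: {3, 4, 52, 60, 78}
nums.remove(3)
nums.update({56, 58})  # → {4, 52, 56, 58, 60, 78}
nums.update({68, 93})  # {4, 52, 56, 58, 60, 68, 78, 93}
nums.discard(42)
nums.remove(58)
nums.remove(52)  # {4, 56, 60, 68, 78, 93}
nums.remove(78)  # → {4, 56, 60, 68, 93}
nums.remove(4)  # {56, 60, 68, 93}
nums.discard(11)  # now {56, 60, 68, 93}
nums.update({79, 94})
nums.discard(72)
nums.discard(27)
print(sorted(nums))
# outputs [56, 60, 68, 79, 93, 94]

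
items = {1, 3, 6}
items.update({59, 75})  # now {1, 3, 6, 59, 75}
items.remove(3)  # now {1, 6, 59, 75}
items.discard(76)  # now {1, 6, 59, 75}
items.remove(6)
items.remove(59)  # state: {1, 75}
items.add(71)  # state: {1, 71, 75}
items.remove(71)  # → {1, 75}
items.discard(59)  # {1, 75}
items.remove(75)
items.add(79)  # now {1, 79}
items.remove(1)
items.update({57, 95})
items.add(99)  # {57, 79, 95, 99}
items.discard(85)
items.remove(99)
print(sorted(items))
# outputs [57, 79, 95]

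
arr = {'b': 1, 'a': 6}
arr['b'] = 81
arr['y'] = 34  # {'b': 81, 'a': 6, 'y': 34}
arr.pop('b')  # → 81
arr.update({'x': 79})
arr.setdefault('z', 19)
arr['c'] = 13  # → {'a': 6, 'y': 34, 'x': 79, 'z': 19, 'c': 13}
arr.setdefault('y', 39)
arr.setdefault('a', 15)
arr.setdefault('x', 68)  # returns 79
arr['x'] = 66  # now {'a': 6, 'y': 34, 'x': 66, 'z': 19, 'c': 13}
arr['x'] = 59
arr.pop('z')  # 19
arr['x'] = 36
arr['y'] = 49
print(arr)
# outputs {'a': 6, 'y': 49, 'x': 36, 'c': 13}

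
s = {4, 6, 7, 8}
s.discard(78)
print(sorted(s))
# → [4, 6, 7, 8]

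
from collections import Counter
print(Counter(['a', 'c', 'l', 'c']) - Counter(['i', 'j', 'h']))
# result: Counter({'c': 2, 'a': 1, 'l': 1})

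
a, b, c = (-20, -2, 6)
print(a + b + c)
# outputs -16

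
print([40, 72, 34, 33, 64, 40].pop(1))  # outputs 72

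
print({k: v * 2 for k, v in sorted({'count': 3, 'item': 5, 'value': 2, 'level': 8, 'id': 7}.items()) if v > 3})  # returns {'id': 14, 'item': 10, 'level': 16}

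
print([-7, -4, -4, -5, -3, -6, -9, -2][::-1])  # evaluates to [-2, -9, -6, -3, -5, -4, -4, -7]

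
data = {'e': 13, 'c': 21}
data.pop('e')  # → 13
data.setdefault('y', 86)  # 86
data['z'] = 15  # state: {'c': 21, 'y': 86, 'z': 15}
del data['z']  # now {'c': 21, 'y': 86}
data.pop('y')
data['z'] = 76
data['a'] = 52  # {'c': 21, 'z': 76, 'a': 52}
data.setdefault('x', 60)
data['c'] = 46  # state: {'c': 46, 'z': 76, 'a': 52, 'x': 60}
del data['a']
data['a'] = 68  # {'c': 46, 'z': 76, 'x': 60, 'a': 68}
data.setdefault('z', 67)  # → 76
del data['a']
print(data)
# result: {'c': 46, 'z': 76, 'x': 60}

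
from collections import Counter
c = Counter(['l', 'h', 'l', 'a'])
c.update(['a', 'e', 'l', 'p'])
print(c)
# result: Counter({'l': 3, 'a': 2, 'h': 1, 'e': 1, 'p': 1})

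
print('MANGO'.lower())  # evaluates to mango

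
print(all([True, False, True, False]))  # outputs False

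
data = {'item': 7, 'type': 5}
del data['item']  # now {'type': 5}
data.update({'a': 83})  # {'type': 5, 'a': 83}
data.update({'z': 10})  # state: {'type': 5, 'a': 83, 'z': 10}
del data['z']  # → {'type': 5, 'a': 83}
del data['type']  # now {'a': 83}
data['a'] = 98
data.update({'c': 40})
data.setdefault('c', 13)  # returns 40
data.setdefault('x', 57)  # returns 57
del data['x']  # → {'a': 98, 'c': 40}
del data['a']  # {'c': 40}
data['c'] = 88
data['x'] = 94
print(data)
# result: {'c': 88, 'x': 94}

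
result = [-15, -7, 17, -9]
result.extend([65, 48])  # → [-15, -7, 17, -9, 65, 48]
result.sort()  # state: [-15, -9, -7, 17, 48, 65]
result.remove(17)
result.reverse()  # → [65, 48, -7, -9, -15]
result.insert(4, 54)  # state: [65, 48, -7, -9, 54, -15]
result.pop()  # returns -15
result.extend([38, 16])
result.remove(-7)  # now [65, 48, -9, 54, 38, 16]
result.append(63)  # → [65, 48, -9, 54, 38, 16, 63]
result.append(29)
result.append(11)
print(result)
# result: [65, 48, -9, 54, 38, 16, 63, 29, 11]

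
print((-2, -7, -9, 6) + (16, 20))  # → (-2, -7, -9, 6, 16, 20)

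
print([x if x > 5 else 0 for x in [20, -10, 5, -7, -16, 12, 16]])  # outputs [20, 0, 0, 0, 0, 12, 16]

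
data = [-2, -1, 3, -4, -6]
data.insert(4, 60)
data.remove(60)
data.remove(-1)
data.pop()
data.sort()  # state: [-4, -2, 3]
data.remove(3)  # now [-4, -2]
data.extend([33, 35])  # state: [-4, -2, 33, 35]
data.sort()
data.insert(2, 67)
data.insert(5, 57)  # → [-4, -2, 67, 33, 35, 57]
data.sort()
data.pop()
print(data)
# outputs [-4, -2, 33, 35, 57]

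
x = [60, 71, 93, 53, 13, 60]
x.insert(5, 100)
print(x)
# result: [60, 71, 93, 53, 13, 100, 60]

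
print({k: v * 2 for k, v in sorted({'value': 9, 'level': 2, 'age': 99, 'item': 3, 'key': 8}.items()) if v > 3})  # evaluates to {'age': 198, 'key': 16, 'value': 18}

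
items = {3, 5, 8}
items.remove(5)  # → {3, 8}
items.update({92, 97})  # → {3, 8, 92, 97}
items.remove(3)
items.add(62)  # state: {8, 62, 92, 97}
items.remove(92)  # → {8, 62, 97}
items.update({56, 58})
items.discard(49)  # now {8, 56, 58, 62, 97}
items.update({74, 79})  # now {8, 56, 58, 62, 74, 79, 97}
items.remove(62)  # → {8, 56, 58, 74, 79, 97}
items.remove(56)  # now {8, 58, 74, 79, 97}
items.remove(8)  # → {58, 74, 79, 97}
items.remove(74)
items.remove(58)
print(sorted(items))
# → [79, 97]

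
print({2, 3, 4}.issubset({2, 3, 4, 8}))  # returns True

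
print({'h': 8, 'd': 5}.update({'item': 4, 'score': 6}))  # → None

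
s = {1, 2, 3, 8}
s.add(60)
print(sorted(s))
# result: [1, 2, 3, 8, 60]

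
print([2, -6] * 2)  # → [2, -6, 2, -6]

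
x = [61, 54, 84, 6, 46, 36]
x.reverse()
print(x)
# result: [36, 46, 6, 84, 54, 61]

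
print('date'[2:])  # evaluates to te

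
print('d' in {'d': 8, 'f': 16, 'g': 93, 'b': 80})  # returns True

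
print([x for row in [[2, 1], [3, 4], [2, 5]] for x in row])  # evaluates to [2, 1, 3, 4, 2, 5]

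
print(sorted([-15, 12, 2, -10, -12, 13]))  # [-15, -12, -10, 2, 12, 13]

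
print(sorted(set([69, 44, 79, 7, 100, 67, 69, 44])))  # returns [7, 44, 67, 69, 79, 100]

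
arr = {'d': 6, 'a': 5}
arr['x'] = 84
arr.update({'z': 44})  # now {'d': 6, 'a': 5, 'x': 84, 'z': 44}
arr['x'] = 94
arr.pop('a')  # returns 5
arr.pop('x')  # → 94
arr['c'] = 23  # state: {'d': 6, 'z': 44, 'c': 23}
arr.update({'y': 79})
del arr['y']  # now {'d': 6, 'z': 44, 'c': 23}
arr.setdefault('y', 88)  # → 88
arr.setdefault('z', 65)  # 44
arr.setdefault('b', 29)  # 29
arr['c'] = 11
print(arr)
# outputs {'d': 6, 'z': 44, 'c': 11, 'y': 88, 'b': 29}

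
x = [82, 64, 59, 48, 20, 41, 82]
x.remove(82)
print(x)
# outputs [64, 59, 48, 20, 41, 82]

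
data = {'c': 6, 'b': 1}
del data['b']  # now {'c': 6}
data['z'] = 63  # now {'c': 6, 'z': 63}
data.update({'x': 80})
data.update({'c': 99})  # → {'c': 99, 'z': 63, 'x': 80}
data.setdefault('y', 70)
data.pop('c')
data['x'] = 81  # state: {'z': 63, 'x': 81, 'y': 70}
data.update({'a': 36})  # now {'z': 63, 'x': 81, 'y': 70, 'a': 36}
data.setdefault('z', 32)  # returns 63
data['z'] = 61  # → {'z': 61, 'x': 81, 'y': 70, 'a': 36}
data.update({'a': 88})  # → {'z': 61, 'x': 81, 'y': 70, 'a': 88}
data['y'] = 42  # {'z': 61, 'x': 81, 'y': 42, 'a': 88}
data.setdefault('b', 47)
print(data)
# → {'z': 61, 'x': 81, 'y': 42, 'a': 88, 'b': 47}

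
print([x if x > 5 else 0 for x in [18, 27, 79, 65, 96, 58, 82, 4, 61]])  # [18, 27, 79, 65, 96, 58, 82, 0, 61]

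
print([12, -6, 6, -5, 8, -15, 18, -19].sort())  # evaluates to None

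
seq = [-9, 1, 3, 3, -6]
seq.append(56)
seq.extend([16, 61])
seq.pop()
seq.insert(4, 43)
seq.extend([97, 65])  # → [-9, 1, 3, 3, 43, -6, 56, 16, 97, 65]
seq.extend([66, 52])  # [-9, 1, 3, 3, 43, -6, 56, 16, 97, 65, 66, 52]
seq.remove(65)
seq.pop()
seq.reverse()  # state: [66, 97, 16, 56, -6, 43, 3, 3, 1, -9]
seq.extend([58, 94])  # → [66, 97, 16, 56, -6, 43, 3, 3, 1, -9, 58, 94]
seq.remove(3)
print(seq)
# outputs [66, 97, 16, 56, -6, 43, 3, 1, -9, 58, 94]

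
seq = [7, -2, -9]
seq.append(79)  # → [7, -2, -9, 79]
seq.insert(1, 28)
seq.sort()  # [-9, -2, 7, 28, 79]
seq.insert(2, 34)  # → [-9, -2, 34, 7, 28, 79]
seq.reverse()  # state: [79, 28, 7, 34, -2, -9]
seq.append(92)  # [79, 28, 7, 34, -2, -9, 92]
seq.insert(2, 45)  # [79, 28, 45, 7, 34, -2, -9, 92]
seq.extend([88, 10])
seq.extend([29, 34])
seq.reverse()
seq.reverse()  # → [79, 28, 45, 7, 34, -2, -9, 92, 88, 10, 29, 34]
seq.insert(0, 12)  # [12, 79, 28, 45, 7, 34, -2, -9, 92, 88, 10, 29, 34]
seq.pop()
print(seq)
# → [12, 79, 28, 45, 7, 34, -2, -9, 92, 88, 10, 29]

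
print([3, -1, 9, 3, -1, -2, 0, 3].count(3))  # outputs 3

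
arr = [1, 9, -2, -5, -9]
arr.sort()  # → [-9, -5, -2, 1, 9]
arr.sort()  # [-9, -5, -2, 1, 9]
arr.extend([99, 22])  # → [-9, -5, -2, 1, 9, 99, 22]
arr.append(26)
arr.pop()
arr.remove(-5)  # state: [-9, -2, 1, 9, 99, 22]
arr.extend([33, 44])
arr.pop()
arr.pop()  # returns 33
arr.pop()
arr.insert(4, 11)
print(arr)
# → [-9, -2, 1, 9, 11, 99]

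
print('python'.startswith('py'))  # True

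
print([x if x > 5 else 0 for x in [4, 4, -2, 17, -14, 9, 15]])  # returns [0, 0, 0, 17, 0, 9, 15]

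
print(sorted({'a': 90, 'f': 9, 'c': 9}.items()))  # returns [('a', 90), ('c', 9), ('f', 9)]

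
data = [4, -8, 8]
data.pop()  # 8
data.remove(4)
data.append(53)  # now [-8, 53]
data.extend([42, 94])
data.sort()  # [-8, 42, 53, 94]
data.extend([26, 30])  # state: [-8, 42, 53, 94, 26, 30]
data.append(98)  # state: [-8, 42, 53, 94, 26, 30, 98]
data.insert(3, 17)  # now [-8, 42, 53, 17, 94, 26, 30, 98]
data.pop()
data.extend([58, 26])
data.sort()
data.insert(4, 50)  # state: [-8, 17, 26, 26, 50, 30, 42, 53, 58, 94]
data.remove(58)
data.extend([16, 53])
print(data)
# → [-8, 17, 26, 26, 50, 30, 42, 53, 94, 16, 53]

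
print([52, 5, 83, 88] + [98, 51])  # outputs [52, 5, 83, 88, 98, 51]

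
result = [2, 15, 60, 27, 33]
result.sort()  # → [2, 15, 27, 33, 60]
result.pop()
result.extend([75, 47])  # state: [2, 15, 27, 33, 75, 47]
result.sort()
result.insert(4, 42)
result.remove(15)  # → [2, 27, 33, 42, 47, 75]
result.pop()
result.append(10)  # [2, 27, 33, 42, 47, 10]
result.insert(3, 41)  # [2, 27, 33, 41, 42, 47, 10]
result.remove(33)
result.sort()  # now [2, 10, 27, 41, 42, 47]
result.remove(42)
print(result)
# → [2, 10, 27, 41, 47]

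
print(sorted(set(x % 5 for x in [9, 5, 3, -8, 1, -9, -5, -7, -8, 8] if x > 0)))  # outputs [0, 1, 3, 4]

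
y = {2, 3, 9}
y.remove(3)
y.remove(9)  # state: {2}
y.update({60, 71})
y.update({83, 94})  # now {2, 60, 71, 83, 94}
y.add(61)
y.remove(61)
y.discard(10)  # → {2, 60, 71, 83, 94}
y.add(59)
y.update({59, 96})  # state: {2, 59, 60, 71, 83, 94, 96}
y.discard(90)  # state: {2, 59, 60, 71, 83, 94, 96}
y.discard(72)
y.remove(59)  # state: {2, 60, 71, 83, 94, 96}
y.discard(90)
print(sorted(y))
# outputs [2, 60, 71, 83, 94, 96]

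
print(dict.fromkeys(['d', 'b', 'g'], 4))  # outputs {'d': 4, 'b': 4, 'g': 4}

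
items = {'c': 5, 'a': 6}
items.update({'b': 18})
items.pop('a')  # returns 6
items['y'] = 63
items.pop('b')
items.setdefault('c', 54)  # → 5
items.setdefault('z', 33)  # 33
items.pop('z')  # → 33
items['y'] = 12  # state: {'c': 5, 'y': 12}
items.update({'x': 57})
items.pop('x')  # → 57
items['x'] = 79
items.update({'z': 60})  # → {'c': 5, 'y': 12, 'x': 79, 'z': 60}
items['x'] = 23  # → {'c': 5, 'y': 12, 'x': 23, 'z': 60}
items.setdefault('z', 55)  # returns 60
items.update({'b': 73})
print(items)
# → {'c': 5, 'y': 12, 'x': 23, 'z': 60, 'b': 73}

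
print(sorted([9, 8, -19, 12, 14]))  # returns [-19, 8, 9, 12, 14]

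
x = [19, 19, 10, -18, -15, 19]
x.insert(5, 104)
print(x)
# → [19, 19, 10, -18, -15, 104, 19]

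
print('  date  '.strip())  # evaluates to date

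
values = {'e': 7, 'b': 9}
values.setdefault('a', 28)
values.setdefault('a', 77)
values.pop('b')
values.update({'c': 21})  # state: {'e': 7, 'a': 28, 'c': 21}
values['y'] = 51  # {'e': 7, 'a': 28, 'c': 21, 'y': 51}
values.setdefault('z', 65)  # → 65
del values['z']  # {'e': 7, 'a': 28, 'c': 21, 'y': 51}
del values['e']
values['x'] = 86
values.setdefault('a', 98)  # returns 28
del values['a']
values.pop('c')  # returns 21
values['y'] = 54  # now {'y': 54, 'x': 86}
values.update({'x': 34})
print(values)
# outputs {'y': 54, 'x': 34}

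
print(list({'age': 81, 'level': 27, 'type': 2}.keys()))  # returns ['age', 'level', 'type']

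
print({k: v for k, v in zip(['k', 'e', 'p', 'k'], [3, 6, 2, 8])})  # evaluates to {'k': 8, 'e': 6, 'p': 2}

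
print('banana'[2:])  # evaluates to nana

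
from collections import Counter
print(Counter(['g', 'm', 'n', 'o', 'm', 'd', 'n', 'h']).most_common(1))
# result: [('m', 2)]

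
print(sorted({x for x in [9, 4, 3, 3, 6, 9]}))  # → [3, 4, 6, 9]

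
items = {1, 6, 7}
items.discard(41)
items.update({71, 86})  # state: {1, 6, 7, 71, 86}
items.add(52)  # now {1, 6, 7, 52, 71, 86}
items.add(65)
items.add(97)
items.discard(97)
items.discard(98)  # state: {1, 6, 7, 52, 65, 71, 86}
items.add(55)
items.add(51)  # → {1, 6, 7, 51, 52, 55, 65, 71, 86}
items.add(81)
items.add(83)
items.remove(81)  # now {1, 6, 7, 51, 52, 55, 65, 71, 83, 86}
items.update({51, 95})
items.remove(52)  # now {1, 6, 7, 51, 55, 65, 71, 83, 86, 95}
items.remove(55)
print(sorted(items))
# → [1, 6, 7, 51, 65, 71, 83, 86, 95]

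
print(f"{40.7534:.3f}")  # 40.753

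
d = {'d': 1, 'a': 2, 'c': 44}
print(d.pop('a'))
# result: 2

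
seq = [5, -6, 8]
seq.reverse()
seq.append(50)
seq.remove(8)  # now [-6, 5, 50]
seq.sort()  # [-6, 5, 50]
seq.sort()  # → [-6, 5, 50]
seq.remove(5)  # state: [-6, 50]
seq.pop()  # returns 50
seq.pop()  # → -6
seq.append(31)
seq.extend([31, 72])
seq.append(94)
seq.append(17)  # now [31, 31, 72, 94, 17]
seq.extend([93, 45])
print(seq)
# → [31, 31, 72, 94, 17, 93, 45]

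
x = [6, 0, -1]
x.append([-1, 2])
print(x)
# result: [6, 0, -1, [-1, 2]]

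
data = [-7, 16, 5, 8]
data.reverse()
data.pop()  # -7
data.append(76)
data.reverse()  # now [76, 16, 5, 8]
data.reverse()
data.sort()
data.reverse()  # [76, 16, 8, 5]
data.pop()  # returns 5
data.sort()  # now [8, 16, 76]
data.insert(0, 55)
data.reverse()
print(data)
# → [76, 16, 8, 55]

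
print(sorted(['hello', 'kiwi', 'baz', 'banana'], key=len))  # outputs ['baz', 'kiwi', 'hello', 'banana']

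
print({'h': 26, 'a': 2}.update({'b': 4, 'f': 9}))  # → None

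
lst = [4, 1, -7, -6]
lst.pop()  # -6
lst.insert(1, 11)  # [4, 11, 1, -7]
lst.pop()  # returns -7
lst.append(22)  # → [4, 11, 1, 22]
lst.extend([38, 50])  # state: [4, 11, 1, 22, 38, 50]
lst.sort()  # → [1, 4, 11, 22, 38, 50]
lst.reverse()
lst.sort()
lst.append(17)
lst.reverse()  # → [17, 50, 38, 22, 11, 4, 1]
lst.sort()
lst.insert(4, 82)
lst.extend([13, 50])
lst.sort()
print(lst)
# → [1, 4, 11, 13, 17, 22, 38, 50, 50, 82]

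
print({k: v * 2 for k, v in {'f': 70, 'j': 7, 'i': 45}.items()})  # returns {'f': 140, 'j': 14, 'i': 90}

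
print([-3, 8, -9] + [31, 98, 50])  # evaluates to [-3, 8, -9, 31, 98, 50]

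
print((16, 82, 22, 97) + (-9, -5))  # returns (16, 82, 22, 97, -9, -5)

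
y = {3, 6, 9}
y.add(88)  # {3, 6, 9, 88}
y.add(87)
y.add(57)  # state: {3, 6, 9, 57, 87, 88}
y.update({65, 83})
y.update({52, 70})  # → {3, 6, 9, 52, 57, 65, 70, 83, 87, 88}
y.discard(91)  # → {3, 6, 9, 52, 57, 65, 70, 83, 87, 88}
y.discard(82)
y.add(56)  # {3, 6, 9, 52, 56, 57, 65, 70, 83, 87, 88}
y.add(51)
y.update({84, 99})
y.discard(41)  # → {3, 6, 9, 51, 52, 56, 57, 65, 70, 83, 84, 87, 88, 99}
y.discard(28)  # {3, 6, 9, 51, 52, 56, 57, 65, 70, 83, 84, 87, 88, 99}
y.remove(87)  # {3, 6, 9, 51, 52, 56, 57, 65, 70, 83, 84, 88, 99}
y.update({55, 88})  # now {3, 6, 9, 51, 52, 55, 56, 57, 65, 70, 83, 84, 88, 99}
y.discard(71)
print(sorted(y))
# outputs [3, 6, 9, 51, 52, 55, 56, 57, 65, 70, 83, 84, 88, 99]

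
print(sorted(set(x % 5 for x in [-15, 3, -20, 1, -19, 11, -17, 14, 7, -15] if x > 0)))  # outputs [1, 2, 3, 4]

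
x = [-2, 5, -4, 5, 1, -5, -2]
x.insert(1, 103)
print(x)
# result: [-2, 103, 5, -4, 5, 1, -5, -2]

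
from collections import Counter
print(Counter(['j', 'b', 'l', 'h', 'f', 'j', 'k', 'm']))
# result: Counter({'j': 2, 'b': 1, 'l': 1, 'h': 1, 'f': 1, 'k': 1, 'm': 1})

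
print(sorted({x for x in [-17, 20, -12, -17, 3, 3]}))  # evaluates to [-17, -12, 3, 20]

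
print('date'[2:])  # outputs te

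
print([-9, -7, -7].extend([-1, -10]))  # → None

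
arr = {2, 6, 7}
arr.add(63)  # {2, 6, 7, 63}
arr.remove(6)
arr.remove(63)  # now {2, 7}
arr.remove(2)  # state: {7}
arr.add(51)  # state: {7, 51}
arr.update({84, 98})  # {7, 51, 84, 98}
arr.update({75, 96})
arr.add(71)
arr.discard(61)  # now {7, 51, 71, 75, 84, 96, 98}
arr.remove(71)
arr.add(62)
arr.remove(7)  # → {51, 62, 75, 84, 96, 98}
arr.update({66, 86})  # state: {51, 62, 66, 75, 84, 86, 96, 98}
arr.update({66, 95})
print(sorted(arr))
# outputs [51, 62, 66, 75, 84, 86, 95, 96, 98]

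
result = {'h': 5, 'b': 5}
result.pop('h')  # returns 5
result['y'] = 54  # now {'b': 5, 'y': 54}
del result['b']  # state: {'y': 54}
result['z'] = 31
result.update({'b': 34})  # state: {'y': 54, 'z': 31, 'b': 34}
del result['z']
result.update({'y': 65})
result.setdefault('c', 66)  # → 66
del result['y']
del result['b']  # {'c': 66}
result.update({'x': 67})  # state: {'c': 66, 'x': 67}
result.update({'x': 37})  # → {'c': 66, 'x': 37}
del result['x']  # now {'c': 66}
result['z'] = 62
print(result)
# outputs {'c': 66, 'z': 62}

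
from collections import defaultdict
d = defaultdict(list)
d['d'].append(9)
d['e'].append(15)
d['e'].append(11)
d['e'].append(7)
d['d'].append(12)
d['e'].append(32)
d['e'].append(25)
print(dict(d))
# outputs {'d': [9, 12], 'e': [15, 11, 7, 32, 25]}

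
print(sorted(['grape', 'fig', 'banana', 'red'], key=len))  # ['fig', 'red', 'grape', 'banana']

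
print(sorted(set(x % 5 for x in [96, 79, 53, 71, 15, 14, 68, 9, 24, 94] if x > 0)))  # [0, 1, 3, 4]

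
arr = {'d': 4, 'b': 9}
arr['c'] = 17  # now {'d': 4, 'b': 9, 'c': 17}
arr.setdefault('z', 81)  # 81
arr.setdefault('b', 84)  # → 9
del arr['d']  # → {'b': 9, 'c': 17, 'z': 81}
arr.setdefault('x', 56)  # 56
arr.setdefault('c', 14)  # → 17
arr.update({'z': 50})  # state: {'b': 9, 'c': 17, 'z': 50, 'x': 56}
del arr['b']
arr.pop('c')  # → 17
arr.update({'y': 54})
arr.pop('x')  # 56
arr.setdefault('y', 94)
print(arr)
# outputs {'z': 50, 'y': 54}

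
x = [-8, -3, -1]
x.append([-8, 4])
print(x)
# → [-8, -3, -1, [-8, 4]]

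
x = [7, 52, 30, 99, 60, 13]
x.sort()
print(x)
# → [7, 13, 30, 52, 60, 99]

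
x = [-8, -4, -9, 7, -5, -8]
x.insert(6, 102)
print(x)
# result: [-8, -4, -9, 7, -5, -8, 102]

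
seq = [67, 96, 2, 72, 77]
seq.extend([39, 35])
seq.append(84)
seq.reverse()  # [84, 35, 39, 77, 72, 2, 96, 67]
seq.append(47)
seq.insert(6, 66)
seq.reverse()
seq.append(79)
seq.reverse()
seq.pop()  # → 47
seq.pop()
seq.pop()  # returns 96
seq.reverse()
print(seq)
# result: [66, 2, 72, 77, 39, 35, 84, 79]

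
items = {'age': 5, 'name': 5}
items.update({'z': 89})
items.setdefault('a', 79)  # 79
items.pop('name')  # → 5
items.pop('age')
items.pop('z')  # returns 89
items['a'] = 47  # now {'a': 47}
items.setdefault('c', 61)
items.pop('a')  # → 47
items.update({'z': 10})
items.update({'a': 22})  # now {'c': 61, 'z': 10, 'a': 22}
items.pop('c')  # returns 61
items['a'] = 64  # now {'z': 10, 'a': 64}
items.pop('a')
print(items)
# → {'z': 10}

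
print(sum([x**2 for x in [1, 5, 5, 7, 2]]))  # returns 104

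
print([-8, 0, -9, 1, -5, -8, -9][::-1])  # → [-9, -8, -5, 1, -9, 0, -8]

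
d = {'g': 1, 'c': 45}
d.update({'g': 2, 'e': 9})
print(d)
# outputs {'g': 2, 'c': 45, 'e': 9}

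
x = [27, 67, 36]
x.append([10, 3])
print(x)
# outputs [27, 67, 36, [10, 3]]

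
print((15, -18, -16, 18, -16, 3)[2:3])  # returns (-16,)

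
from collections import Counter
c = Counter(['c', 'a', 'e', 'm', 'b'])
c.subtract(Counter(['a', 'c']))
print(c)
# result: Counter({'e': 1, 'm': 1, 'b': 1, 'c': 0, 'a': 0})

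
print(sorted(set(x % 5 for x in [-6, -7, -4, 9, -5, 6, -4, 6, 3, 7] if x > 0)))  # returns [1, 2, 3, 4]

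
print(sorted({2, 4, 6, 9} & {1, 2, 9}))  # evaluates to [2, 9]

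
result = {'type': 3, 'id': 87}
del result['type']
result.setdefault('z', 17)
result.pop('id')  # 87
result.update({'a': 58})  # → {'z': 17, 'a': 58}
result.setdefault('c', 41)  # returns 41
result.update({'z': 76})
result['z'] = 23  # {'z': 23, 'a': 58, 'c': 41}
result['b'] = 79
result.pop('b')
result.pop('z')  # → 23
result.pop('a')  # 58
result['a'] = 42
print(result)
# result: {'c': 41, 'a': 42}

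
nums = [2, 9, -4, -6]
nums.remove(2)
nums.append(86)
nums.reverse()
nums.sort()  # [-6, -4, 9, 86]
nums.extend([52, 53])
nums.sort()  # [-6, -4, 9, 52, 53, 86]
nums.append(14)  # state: [-6, -4, 9, 52, 53, 86, 14]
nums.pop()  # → 14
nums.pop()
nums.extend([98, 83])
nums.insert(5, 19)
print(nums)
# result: [-6, -4, 9, 52, 53, 19, 98, 83]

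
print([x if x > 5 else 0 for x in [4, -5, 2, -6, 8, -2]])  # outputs [0, 0, 0, 0, 8, 0]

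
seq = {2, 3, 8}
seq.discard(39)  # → {2, 3, 8}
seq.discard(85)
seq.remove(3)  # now {2, 8}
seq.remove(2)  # {8}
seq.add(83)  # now {8, 83}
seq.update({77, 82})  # {8, 77, 82, 83}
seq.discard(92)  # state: {8, 77, 82, 83}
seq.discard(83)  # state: {8, 77, 82}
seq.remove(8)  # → {77, 82}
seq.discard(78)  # {77, 82}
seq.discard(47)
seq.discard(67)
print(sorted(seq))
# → [77, 82]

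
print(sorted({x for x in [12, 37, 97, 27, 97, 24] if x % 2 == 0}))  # [12, 24]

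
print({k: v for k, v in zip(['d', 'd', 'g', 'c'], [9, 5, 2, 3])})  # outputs {'d': 5, 'g': 2, 'c': 3}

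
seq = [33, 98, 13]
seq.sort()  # [13, 33, 98]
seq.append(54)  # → [13, 33, 98, 54]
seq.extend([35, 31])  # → [13, 33, 98, 54, 35, 31]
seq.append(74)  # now [13, 33, 98, 54, 35, 31, 74]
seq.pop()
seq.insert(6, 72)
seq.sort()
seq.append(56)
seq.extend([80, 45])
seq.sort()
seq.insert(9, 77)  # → [13, 31, 33, 35, 45, 54, 56, 72, 80, 77, 98]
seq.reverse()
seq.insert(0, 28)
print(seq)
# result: [28, 98, 77, 80, 72, 56, 54, 45, 35, 33, 31, 13]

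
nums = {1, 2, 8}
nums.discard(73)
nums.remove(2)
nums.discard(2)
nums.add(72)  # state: {1, 8, 72}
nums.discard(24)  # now {1, 8, 72}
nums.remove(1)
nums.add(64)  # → {8, 64, 72}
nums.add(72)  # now {8, 64, 72}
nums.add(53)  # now {8, 53, 64, 72}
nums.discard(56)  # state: {8, 53, 64, 72}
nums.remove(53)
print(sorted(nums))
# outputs [8, 64, 72]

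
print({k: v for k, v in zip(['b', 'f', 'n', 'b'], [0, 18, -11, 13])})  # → {'b': 13, 'f': 18, 'n': -11}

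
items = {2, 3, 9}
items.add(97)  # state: {2, 3, 9, 97}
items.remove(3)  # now {2, 9, 97}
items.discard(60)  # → {2, 9, 97}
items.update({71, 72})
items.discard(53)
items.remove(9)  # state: {2, 71, 72, 97}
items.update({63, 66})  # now {2, 63, 66, 71, 72, 97}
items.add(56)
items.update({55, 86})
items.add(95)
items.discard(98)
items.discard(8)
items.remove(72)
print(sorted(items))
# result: [2, 55, 56, 63, 66, 71, 86, 95, 97]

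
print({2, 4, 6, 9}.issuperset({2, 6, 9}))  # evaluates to True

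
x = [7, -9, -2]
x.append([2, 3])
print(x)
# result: [7, -9, -2, [2, 3]]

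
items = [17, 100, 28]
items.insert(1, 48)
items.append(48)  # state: [17, 48, 100, 28, 48]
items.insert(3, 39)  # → [17, 48, 100, 39, 28, 48]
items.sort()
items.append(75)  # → [17, 28, 39, 48, 48, 100, 75]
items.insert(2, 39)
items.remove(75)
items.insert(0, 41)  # [41, 17, 28, 39, 39, 48, 48, 100]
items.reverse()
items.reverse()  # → [41, 17, 28, 39, 39, 48, 48, 100]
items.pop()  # 100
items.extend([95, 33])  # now [41, 17, 28, 39, 39, 48, 48, 95, 33]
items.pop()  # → 33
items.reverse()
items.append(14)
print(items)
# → [95, 48, 48, 39, 39, 28, 17, 41, 14]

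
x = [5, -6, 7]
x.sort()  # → [-6, 5, 7]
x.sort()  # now [-6, 5, 7]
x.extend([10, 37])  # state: [-6, 5, 7, 10, 37]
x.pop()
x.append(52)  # [-6, 5, 7, 10, 52]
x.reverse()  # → [52, 10, 7, 5, -6]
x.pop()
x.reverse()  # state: [5, 7, 10, 52]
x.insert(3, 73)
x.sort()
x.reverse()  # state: [73, 52, 10, 7, 5]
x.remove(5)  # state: [73, 52, 10, 7]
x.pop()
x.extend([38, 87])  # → [73, 52, 10, 38, 87]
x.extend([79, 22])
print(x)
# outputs [73, 52, 10, 38, 87, 79, 22]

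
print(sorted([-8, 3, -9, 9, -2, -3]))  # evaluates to [-9, -8, -3, -2, 3, 9]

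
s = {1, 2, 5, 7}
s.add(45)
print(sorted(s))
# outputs [1, 2, 5, 7, 45]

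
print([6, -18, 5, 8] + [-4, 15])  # [6, -18, 5, 8, -4, 15]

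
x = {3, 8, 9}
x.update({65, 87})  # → {3, 8, 9, 65, 87}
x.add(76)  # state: {3, 8, 9, 65, 76, 87}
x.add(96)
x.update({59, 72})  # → {3, 8, 9, 59, 65, 72, 76, 87, 96}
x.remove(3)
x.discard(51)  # {8, 9, 59, 65, 72, 76, 87, 96}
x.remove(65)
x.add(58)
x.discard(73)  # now {8, 9, 58, 59, 72, 76, 87, 96}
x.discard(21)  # {8, 9, 58, 59, 72, 76, 87, 96}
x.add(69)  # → {8, 9, 58, 59, 69, 72, 76, 87, 96}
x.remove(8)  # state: {9, 58, 59, 69, 72, 76, 87, 96}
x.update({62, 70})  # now {9, 58, 59, 62, 69, 70, 72, 76, 87, 96}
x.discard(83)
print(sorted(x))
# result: [9, 58, 59, 62, 69, 70, 72, 76, 87, 96]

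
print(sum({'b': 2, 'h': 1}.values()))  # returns 3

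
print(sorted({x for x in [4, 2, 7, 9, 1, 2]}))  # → [1, 2, 4, 7, 9]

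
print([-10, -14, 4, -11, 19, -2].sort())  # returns None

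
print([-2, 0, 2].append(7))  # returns None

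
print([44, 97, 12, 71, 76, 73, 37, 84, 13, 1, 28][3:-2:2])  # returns [71, 73, 84]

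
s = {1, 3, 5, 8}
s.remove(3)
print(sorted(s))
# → [1, 5, 8]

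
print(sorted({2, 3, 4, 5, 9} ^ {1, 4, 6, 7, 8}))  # [1, 2, 3, 5, 6, 7, 8, 9]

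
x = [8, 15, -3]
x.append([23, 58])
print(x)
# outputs [8, 15, -3, [23, 58]]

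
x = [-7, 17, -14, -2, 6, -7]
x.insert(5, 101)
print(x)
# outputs [-7, 17, -14, -2, 6, 101, -7]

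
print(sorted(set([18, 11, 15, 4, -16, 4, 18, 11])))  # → [-16, 4, 11, 15, 18]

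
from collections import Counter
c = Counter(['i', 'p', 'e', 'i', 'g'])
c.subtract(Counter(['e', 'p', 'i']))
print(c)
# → Counter({'i': 1, 'g': 1, 'p': 0, 'e': 0})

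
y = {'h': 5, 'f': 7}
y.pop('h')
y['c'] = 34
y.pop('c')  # 34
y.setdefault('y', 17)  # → 17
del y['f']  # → {'y': 17}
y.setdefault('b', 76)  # 76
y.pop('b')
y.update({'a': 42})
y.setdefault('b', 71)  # 71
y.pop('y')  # 17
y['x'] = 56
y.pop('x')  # 56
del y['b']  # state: {'a': 42}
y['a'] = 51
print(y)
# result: {'a': 51}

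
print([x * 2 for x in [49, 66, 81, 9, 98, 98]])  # [98, 132, 162, 18, 196, 196]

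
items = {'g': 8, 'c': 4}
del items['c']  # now {'g': 8}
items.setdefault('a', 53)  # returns 53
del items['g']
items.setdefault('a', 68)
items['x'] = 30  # {'a': 53, 'x': 30}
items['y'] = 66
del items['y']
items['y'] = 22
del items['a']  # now {'x': 30, 'y': 22}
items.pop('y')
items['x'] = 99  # {'x': 99}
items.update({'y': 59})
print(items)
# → {'x': 99, 'y': 59}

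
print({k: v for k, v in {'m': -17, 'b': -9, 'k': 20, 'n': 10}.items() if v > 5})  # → {'k': 20, 'n': 10}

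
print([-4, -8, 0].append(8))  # None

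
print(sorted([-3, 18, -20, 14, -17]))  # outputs [-20, -17, -3, 14, 18]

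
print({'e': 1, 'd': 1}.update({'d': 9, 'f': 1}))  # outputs None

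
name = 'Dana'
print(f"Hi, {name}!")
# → Hi, Dana!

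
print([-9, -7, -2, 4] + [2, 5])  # [-9, -7, -2, 4, 2, 5]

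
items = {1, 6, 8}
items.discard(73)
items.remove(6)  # {1, 8}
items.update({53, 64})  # {1, 8, 53, 64}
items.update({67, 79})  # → {1, 8, 53, 64, 67, 79}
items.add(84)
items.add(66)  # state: {1, 8, 53, 64, 66, 67, 79, 84}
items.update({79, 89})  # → {1, 8, 53, 64, 66, 67, 79, 84, 89}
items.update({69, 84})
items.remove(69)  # {1, 8, 53, 64, 66, 67, 79, 84, 89}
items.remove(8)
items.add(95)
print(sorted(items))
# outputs [1, 53, 64, 66, 67, 79, 84, 89, 95]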